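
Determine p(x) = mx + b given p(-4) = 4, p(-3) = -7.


p(x) = mx + b. Using p(-4)=4, p(-3)=-7:
m = (4 + 7)/(-4 + 3) = 11/-1 = -11
b = 4 - m*(-4) = 4 - 44 = -40
p(x) = -11x - 40


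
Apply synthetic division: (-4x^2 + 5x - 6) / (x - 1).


Synthetic division with c = 1. Coefficients: -4, 5, -6
Bring down -4.
  -4 * 1 = -4; -4 + 5 = 1
  1 * 1 = 1; 1 - 6 = -5
Quotient: -4x + 1, Remainder: -5


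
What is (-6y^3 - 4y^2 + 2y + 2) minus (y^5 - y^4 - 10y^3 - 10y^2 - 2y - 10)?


Distribute the minus sign:
  (-6y^3 - 4y^2 + 2y + 2)
- (y^5 - y^4 - 10y^3 - 10y^2 - 2y - 10)
Negate second polynomial: -y^5 + y^4 + 10y^3 + 10y^2 + 2y + 10
Add: -y^5 + y^4 + 4y^3 + 6y^2 + 4y + 12


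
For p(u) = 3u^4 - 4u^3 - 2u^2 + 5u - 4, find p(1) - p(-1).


p(1) = -2
p(-1) = -4
p(1) - p(-1) = -2 + 4 = 2


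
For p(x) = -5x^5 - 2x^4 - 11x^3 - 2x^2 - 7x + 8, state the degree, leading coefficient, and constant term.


Highest power of x is 5, with coefficient -5. Constant term is 8.
Degree = 5, leading coefficient = -5, constant term = 8


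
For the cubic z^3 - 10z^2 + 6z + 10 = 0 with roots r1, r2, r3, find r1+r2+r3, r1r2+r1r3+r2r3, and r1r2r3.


Monic cubic z^3+bz^2+cz+d=0: sum=-b, pairwise sum=c, product=-d.
b=-10, c=6, d=10
r1+r2+r3 = 10
r1r2+r1r3+r2r3 = 6
r1r2r3 = -10


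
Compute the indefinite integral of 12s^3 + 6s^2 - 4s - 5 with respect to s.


Reverse power rule on each term:
  ∫ 12s^3 ds = 3s^4
  ∫ 6s^2 ds = 2s^3
  ∫ -4s ds = -2s^2
  ∫ -5 ds = -5s
F(s) = 3s^4 + 2s^3 - 2s^2 - 5s + C


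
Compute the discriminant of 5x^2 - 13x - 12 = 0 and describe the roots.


D = b^2 - 4ac = (-13)^2 - 4(5)(-12) = 169 + 240 = 409
Since D > 0: two distinct irrational roots


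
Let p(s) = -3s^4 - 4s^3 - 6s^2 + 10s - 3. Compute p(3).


Using direct substitution:
  -3 * (3)^4 = -243
  -4 * (3)^3 = -108
  -6 * (3)^2 = -54
  10 * (3)^1 = 30
  constant: -3
Sum = -243 - 108 - 54 + 30 - 3 = -378


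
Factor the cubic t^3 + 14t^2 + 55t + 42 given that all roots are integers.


Try integer roots (divisors of 42). t=-7: p(-7)=0.
Divide out (t + 7): quotient is t^2 + 7t + 6.
Factor the quadratic: (t + 6)(t + 1)
Result: (t + 7)(t + 6)(t + 1)


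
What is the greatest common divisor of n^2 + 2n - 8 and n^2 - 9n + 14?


Factor each:
  n^2 + 2n - 8 = (n - 2)(n + 4)
  n^2 - 9n + 14 = (n - 2)(n - 7)
Common monic factor: n - 2


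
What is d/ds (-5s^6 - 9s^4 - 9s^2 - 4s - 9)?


Apply the power rule term by term:
  d/ds(-5s^6) = -30s^5
  d/ds(-9s^4) = -36s^3
  d/ds(-9s^2) = -18s
  d/ds(-4s) = -4
  d/ds(-9) = 0
p'(s) = -30s^5 - 36s^3 - 18s - 4


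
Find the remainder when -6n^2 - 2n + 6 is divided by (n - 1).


By the Remainder Theorem, the remainder equals p(1):
  -6*(1)^2 = -6
  -2*(1)^1 = -2
  constant: 6
Sum: -6 - 2 + 6 = -2


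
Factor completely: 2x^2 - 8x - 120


Roots satisfy r1 + r2 = -b/a = 4 and r1*r2 = c/a = -60.
So r1 = -6, r2 = 10.
2x^2 - 8x - 120 = 2(x - r1)(x - r2) = 2(x + 6)(x - 10)


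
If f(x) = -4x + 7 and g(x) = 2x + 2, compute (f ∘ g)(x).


Substitute g(x) into f:
f(g(x)) = -4*(2x + 2) + 7
Expand and combine: -8x - 1


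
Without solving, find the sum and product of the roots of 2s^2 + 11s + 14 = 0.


For as^2+bs+c=0: sum = -b/a, product = c/a.
a=2, b=11, c=14
Sum = -(11)/2 = -11/2
Product = (14)/2 = 7


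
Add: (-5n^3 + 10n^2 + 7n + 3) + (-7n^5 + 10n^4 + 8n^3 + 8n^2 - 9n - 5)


Align terms by degree and add:
  -5n^3 + 10n^2 + 7n + 3
  -7n^5 + 10n^4 + 8n^3 + 8n^2 - 9n - 5
= -7n^5 + 10n^4 + 3n^3 + 18n^2 - 2n - 2


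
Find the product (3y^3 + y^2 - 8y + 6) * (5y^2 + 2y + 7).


Distribute each term of the first polynomial:
  (3y^3)(5y^2 + 2y + 7) = 15y^5 + 6y^4 + 21y^3
  (y^2)(5y^2 + 2y + 7) = 5y^4 + 2y^3 + 7y^2
  (-8y)(5y^2 + 2y + 7) = -40y^3 - 16y^2 - 56y
  (6)(5y^2 + 2y + 7) = 30y^2 + 12y + 42
Sum: 15y^5 + 11y^4 - 17y^3 + 21y^2 - 44y + 42


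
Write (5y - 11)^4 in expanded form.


Expand (5y - 11)^4 by repeated multiplication:
  (5y - 11)^2 = 25y^2 - 110y + 121
  (5y - 11)^3 = 125y^3 - 825y^2 + 1815y - 1331
= 625y^4 - 5500y^3 + 18150y^2 - 26620y + 14641


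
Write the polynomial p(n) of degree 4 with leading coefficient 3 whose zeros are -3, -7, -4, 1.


p(n) = 3(n + 3)(n + 7)(n + 4)(n - 1)
Expand: 3n^4 + 39n^3 + 141n^2 + 69n - 252


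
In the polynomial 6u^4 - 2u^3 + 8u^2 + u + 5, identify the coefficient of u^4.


Read off the coefficient of u^4: 6


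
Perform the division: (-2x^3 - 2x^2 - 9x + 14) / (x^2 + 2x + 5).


(-2x^3 - 2x^2 - 9x + 14) / (x^2 + 2x + 5)
Step 1: -2x * (x^2 + 2x + 5) = -2x^3 - 4x^2 - 10x; subtract.
Step 2: 2 * (x^2 + 2x + 5) = 2x^2 + 4x + 10; subtract.
Quotient: -2x + 2, Remainder: -3x + 4


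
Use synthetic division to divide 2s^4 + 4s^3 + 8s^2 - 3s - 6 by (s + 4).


Synthetic division with c = -4. Coefficients: 2, 4, 8, -3, -6
Bring down 2.
  2 * -4 = -8; -8 + 4 = -4
  -4 * -4 = 16; 16 + 8 = 24
  24 * -4 = -96; -96 - 3 = -99
  -99 * -4 = 396; 396 - 6 = 390
Quotient: 2s^3 - 4s^2 + 24s - 99, Remainder: 390


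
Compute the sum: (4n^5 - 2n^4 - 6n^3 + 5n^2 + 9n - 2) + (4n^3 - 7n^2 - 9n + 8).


Align terms by degree and add:
  4n^5 - 2n^4 - 6n^3 + 5n^2 + 9n - 2
+ 4n^3 - 7n^2 - 9n + 8
= 4n^5 - 2n^4 - 2n^3 - 2n^2 + 6


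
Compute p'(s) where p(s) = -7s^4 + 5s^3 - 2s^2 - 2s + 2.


Apply the power rule term by term:
  d/ds(-7s^4) = -28s^3
  d/ds(5s^3) = 15s^2
  d/ds(-2s^2) = -4s
  d/ds(-2s) = -2
  d/ds(2) = 0
p'(s) = -28s^3 + 15s^2 - 4s - 2


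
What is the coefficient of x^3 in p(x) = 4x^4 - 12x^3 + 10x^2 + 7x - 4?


Read off the coefficient of x^3: -12


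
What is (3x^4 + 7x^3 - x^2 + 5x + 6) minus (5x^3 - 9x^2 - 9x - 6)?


Distribute the minus sign:
  (3x^4 + 7x^3 - x^2 + 5x + 6)
- (5x^3 - 9x^2 - 9x - 6)
Negate second polynomial: -5x^3 + 9x^2 + 9x + 6
Add: 3x^4 + 2x^3 + 8x^2 + 14x + 12


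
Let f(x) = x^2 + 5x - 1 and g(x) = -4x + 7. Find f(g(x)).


Substitute g(x) into f:
f(g(x)) = 1*(-4x + 7)^2 + 5*(-4x + 7) + (-1)
(-4x + 7)^2 = 16x^2 - 56x + 49
Expand and combine: 16x^2 - 76x + 83


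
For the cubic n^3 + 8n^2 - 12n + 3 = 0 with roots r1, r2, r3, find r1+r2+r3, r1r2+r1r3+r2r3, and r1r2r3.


Monic cubic n^3+bn^2+cn+d=0: sum=-b, pairwise sum=c, product=-d.
b=8, c=-12, d=3
r1+r2+r3 = -8
r1r2+r1r3+r2r3 = -12
r1r2r3 = -3


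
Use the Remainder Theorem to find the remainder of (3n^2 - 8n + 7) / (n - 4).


By the Remainder Theorem, the remainder equals p(4):
  3*(4)^2 = 48
  -8*(4)^1 = -32
  constant: 7
Sum: 48 - 32 + 7 = 23


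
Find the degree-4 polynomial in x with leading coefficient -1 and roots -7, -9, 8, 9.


p(x) = -(x + 7)(x + 9)(x - 8)(x - 9)
Expand: -x^4 + x^3 + 137x^2 - 81x - 4536


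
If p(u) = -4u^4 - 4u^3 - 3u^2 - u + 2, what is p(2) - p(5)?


p(2) = -108
p(5) = -3078
p(2) - p(5) = -108 + 3078 = 2970


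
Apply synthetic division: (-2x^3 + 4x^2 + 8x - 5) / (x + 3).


Synthetic division with c = -3. Coefficients: -2, 4, 8, -5
Bring down -2.
  -2 * -3 = 6; 6 + 4 = 10
  10 * -3 = -30; -30 + 8 = -22
  -22 * -3 = 66; 66 - 5 = 61
Quotient: -2x^2 + 10x - 22, Remainder: 61


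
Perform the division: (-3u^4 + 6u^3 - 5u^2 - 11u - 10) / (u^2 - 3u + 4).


(-3u^4 + 6u^3 - 5u^2 - 11u - 10) / (u^2 - 3u + 4)
Step 1: -3u^2 * (u^2 - 3u + 4) = -3u^4 + 9u^3 - 12u^2; subtract.
Step 2: -3u * (u^2 - 3u + 4) = -3u^3 + 9u^2 - 12u; subtract.
Step 3: -2 * (u^2 - 3u + 4) = -2u^2 + 6u - 8; subtract.
Quotient: -3u^2 - 3u - 2, Remainder: -5u - 2


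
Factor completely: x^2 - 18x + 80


Roots satisfy r1 + r2 = -b/a = 18 and r1*r2 = c/a = 80.
So r1 = 8, r2 = 10.
x^2 - 18x + 80 = (x - r1)(x - r2) = (x - 8)(x - 10)


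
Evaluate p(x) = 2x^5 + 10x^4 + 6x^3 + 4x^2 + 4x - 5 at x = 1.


Using direct substitution:
  2 * (1)^5 = 2
  10 * (1)^4 = 10
  6 * (1)^3 = 6
  4 * (1)^2 = 4
  4 * (1)^1 = 4
  constant: -5
Sum = 2 + 10 + 6 + 4 + 4 - 5 = 21


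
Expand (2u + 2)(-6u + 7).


Distribute each term of the first polynomial:
  (2u)(-6u + 7) = -12u^2 + 14u
  (2)(-6u + 7) = -12u + 14
Sum: -12u^2 + 2u + 14


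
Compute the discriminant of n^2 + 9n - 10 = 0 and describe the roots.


D = b^2 - 4ac = (9)^2 - 4(1)(-10) = 81 + 40 = 121
Since D > 0: two distinct rational roots


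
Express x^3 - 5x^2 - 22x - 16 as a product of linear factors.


Try integer roots (divisors of -16). x=-1: p(-1)=0.
Divide out (x + 1): quotient is x^2 - 6x - 16.
Factor the quadratic: (x - 8)(x + 2)
Result: (x + 1)(x - 8)(x + 2)


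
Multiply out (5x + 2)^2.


Expand (5x + 2)^2 by repeated multiplication:
= 25x^2 + 20x + 4


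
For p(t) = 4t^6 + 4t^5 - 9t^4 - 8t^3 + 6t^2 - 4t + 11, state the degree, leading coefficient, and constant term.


Highest power of t is 6, with coefficient 4. Constant term is 11.
Degree = 6, leading coefficient = 4, constant term = 11


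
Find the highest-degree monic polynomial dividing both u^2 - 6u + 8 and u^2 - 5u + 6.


Factor each:
  u^2 - 6u + 8 = (u - 2)(u - 4)
  u^2 - 5u + 6 = (u - 2)(u - 3)
Common monic factor: u - 2


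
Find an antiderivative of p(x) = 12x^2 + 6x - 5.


Reverse power rule on each term:
  ∫ 12x^2 dx = 4x^3
  ∫ 6x dx = 3x^2
  ∫ -5 dx = -5x
F(x) = 4x^3 + 3x^2 - 5x + C


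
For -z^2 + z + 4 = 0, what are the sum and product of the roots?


For az^2+bz+c=0: sum = -b/a, product = c/a.
a=-1, b=1, c=4
Sum = -(1)/-1 = 1
Product = (4)/-1 = -4


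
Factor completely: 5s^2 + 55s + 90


Roots satisfy r1 + r2 = -b/a = -11 and r1*r2 = c/a = 18.
So r1 = -9, r2 = -2.
5s^2 + 55s + 90 = 5(s - r1)(s - r2) = 5(s + 9)(s + 2)


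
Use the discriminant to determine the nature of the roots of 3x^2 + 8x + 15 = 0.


D = b^2 - 4ac = (8)^2 - 4(3)(15) = 64 - 180 = -116
Since D < 0: two complex conjugate roots (no real roots)


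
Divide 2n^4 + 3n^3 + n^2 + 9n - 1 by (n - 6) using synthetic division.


Synthetic division with c = 6. Coefficients: 2, 3, 1, 9, -1
Bring down 2.
  2 * 6 = 12; 12 + 3 = 15
  15 * 6 = 90; 90 + 1 = 91
  91 * 6 = 546; 546 + 9 = 555
  555 * 6 = 3330; 3330 - 1 = 3329
Quotient: 2n^3 + 15n^2 + 91n + 555, Remainder: 3329


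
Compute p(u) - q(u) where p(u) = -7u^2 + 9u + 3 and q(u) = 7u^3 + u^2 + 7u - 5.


Distribute the minus sign:
  (-7u^2 + 9u + 3)
- (7u^3 + u^2 + 7u - 5)
Negate second polynomial: -7u^3 - u^2 - 7u + 5
Add: -7u^3 - 8u^2 + 2u + 8


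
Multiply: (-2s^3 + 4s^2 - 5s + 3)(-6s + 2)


Distribute each term of the first polynomial:
  (-2s^3)(-6s + 2) = 12s^4 - 4s^3
  (4s^2)(-6s + 2) = -24s^3 + 8s^2
  (-5s)(-6s + 2) = 30s^2 - 10s
  (3)(-6s + 2) = -18s + 6
Sum: 12s^4 - 28s^3 + 38s^2 - 28s + 6


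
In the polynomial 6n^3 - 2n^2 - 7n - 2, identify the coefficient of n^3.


Read off the coefficient of n^3: 6


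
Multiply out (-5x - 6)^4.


Expand (-5x - 6)^4 by repeated multiplication:
  (-5x - 6)^2 = 25x^2 + 60x + 36
  (-5x - 6)^3 = -125x^3 - 450x^2 - 540x - 216
= 625x^4 + 3000x^3 + 5400x^2 + 4320x + 1296


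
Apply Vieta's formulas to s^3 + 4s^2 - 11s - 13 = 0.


Monic cubic s^3+bs^2+cs+d=0: sum=-b, pairwise sum=c, product=-d.
b=4, c=-11, d=-13
r1+r2+r3 = -4
r1r2+r1r3+r2r3 = -11
r1r2r3 = 13


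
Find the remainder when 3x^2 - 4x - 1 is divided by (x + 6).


By the Remainder Theorem, the remainder equals p(-6):
  3*(-6)^2 = 108
  -4*(-6)^1 = 24
  constant: -1
Sum: 108 + 24 - 1 = 131


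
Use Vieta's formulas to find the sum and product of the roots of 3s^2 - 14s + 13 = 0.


For as^2+bs+c=0: sum = -b/a, product = c/a.
a=3, b=-14, c=13
Sum = -(-14)/3 = 14/3
Product = (13)/3 = 13/3


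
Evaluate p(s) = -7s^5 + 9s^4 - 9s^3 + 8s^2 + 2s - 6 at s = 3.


Using direct substitution:
  -7 * (3)^5 = -1701
  9 * (3)^4 = 729
  -9 * (3)^3 = -243
  8 * (3)^2 = 72
  2 * (3)^1 = 6
  constant: -6
Sum = -1701 + 729 - 243 + 72 + 6 - 6 = -1143


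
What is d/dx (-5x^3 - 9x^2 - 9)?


Apply the power rule term by term:
  d/dx(-5x^3) = -15x^2
  d/dx(-9x^2) = -18x
  d/dx(-9) = 0
p'(x) = -15x^2 - 18x


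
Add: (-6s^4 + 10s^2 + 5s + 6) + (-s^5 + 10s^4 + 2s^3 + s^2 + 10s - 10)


Align terms by degree and add:
  -6s^4 + 10s^2 + 5s + 6
  -s^5 + 10s^4 + 2s^3 + s^2 + 10s - 10
= -s^5 + 4s^4 + 2s^3 + 11s^2 + 15s - 4


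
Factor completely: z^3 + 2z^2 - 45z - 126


Try integer roots (divisors of -126). z=-6: p(-6)=0.
Divide out (z + 6): quotient is z^2 - 4z - 21.
Factor the quadratic: (z - 7)(z + 3)
Result: (z + 6)(z - 7)(z + 3)


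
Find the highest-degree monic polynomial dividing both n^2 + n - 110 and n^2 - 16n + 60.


Factor each:
  n^2 + n - 110 = (n - 10)(n + 11)
  n^2 - 16n + 60 = (n - 10)(n - 6)
Common monic factor: n - 10


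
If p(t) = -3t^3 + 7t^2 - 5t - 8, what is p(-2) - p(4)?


p(-2) = 54
p(4) = -108
p(-2) - p(4) = 54 + 108 = 162


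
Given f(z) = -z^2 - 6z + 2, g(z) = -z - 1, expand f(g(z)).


Substitute g(z) into f:
f(g(z)) = -1*(-z - 1)^2 + (-6)*(-z - 1) + 2
(-z - 1)^2 = z^2 + 2z + 1
Expand and combine: -z^2 + 4z + 7


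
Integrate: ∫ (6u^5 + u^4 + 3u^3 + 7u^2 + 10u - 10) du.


Reverse power rule on each term:
  ∫ 6u^5 du = u^6
  ∫ u^4 du = (1/5)u^5
  ∫ 3u^3 du = (3/4)u^4
  ∫ 7u^2 du = (7/3)u^3
  ∫ 10u du = 5u^2
  ∫ -10 du = -10u
F(u) = u^6 + (1/5)u^5 + (3/4)u^4 + (7/3)u^3 + 5u^2 - 10u + C


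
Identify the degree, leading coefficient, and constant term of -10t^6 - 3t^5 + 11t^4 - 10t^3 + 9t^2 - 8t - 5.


Highest power of t is 6, with coefficient -10. Constant term is -5.
Degree = 6, leading coefficient = -10, constant term = -5


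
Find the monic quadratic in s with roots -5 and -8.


p(s) = (s + 5)(s + 8)
Expand: s^2 + 13s + 40


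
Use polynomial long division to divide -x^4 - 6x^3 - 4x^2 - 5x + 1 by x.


(-x^4 - 6x^3 - 4x^2 - 5x + 1) / (x)
Step 1: -x^3 * (x) = -x^4; subtract.
Step 2: -6x^2 * (x) = -6x^3; subtract.
Step 3: -4x * (x) = -4x^2; subtract.
Step 4: -5 * (x) = -5x; subtract.
Quotient: -x^3 - 6x^2 - 4x - 5, Remainder: 1


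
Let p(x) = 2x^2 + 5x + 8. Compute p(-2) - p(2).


p(-2) = 6
p(2) = 26
p(-2) - p(2) = 6 - 26 = -20


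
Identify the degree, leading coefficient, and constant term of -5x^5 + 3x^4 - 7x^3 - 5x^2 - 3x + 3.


Highest power of x is 5, with coefficient -5. Constant term is 3.
Degree = 5, leading coefficient = -5, constant term = 3


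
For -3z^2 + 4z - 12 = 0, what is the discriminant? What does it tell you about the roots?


D = b^2 - 4ac = (4)^2 - 4(-3)(-12) = 16 - 144 = -128
Since D < 0: two complex conjugate roots (no real roots)


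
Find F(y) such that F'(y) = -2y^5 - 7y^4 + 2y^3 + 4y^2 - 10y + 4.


Reverse power rule on each term:
  ∫ -2y^5 dy = -(1/3)y^6
  ∫ -7y^4 dy = -(7/5)y^5
  ∫ 2y^3 dy = (1/2)y^4
  ∫ 4y^2 dy = (4/3)y^3
  ∫ -10y dy = -5y^2
  ∫ 4 dy = 4y
F(y) = -(1/3)y^6 - (7/5)y^5 + (1/2)y^4 + (4/3)y^3 - 5y^2 + 4y + C


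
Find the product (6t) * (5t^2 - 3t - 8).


Distribute each term of the first polynomial:
  (6t)(5t^2 - 3t - 8) = 30t^3 - 18t^2 - 48t
Sum: 30t^3 - 18t^2 - 48t


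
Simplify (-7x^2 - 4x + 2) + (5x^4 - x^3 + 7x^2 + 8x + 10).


Align terms by degree and add:
  -7x^2 - 4x + 2
+ 5x^4 - x^3 + 7x^2 + 8x + 10
= 5x^4 - x^3 + 4x + 12


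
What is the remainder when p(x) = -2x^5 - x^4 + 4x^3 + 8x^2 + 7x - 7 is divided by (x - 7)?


By the Remainder Theorem, the remainder equals p(7):
  -2*(7)^5 = -33614
  -1*(7)^4 = -2401
  4*(7)^3 = 1372
  8*(7)^2 = 392
  7*(7)^1 = 49
  constant: -7
Sum: -33614 - 2401 + 1372 + 392 + 49 - 7 = -34209


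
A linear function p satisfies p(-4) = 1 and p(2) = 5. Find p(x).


p(x) = mx + b. Using p(-4)=1, p(2)=5:
m = (1 - 5)/(-4 - 2) = -4/-6 = 2/3
b = 1 - m*(-4) = 1 + 8/3 = 11/3
p(x) = (2/3)x + (11/3)


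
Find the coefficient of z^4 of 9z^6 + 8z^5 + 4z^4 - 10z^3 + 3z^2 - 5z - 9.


Read off the coefficient of z^4: 4


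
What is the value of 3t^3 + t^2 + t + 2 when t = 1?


Using direct substitution:
  3 * (1)^3 = 3
  1 * (1)^2 = 1
  1 * (1)^1 = 1
  constant: 2
Sum = 3 + 1 + 1 + 2 = 7


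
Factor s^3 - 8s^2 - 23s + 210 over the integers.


Try integer roots (divisors of 210). s=7: p(7)=0.
Divide out (s - 7): quotient is s^2 - s - 30.
Factor the quadratic: (s - 6)(s + 5)
Result: (s - 7)(s - 6)(s + 5)


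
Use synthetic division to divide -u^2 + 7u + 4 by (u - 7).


Synthetic division with c = 7. Coefficients: -1, 7, 4
Bring down -1.
  -1 * 7 = -7; -7 + 7 = 0
  0 * 7 = 0; 0 + 4 = 4
Quotient: -u, Remainder: 4


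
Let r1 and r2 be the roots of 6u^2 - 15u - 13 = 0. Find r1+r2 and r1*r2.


For au^2+bu+c=0: sum = -b/a, product = c/a.
a=6, b=-15, c=-13
Sum = -(-15)/6 = 5/2
Product = (-13)/6 = -13/6


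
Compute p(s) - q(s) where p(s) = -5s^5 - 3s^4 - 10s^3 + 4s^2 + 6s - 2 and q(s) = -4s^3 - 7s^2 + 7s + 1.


Distribute the minus sign:
  (-5s^5 - 3s^4 - 10s^3 + 4s^2 + 6s - 2)
- (-4s^3 - 7s^2 + 7s + 1)
Negate second polynomial: 4s^3 + 7s^2 - 7s - 1
Add: -5s^5 - 3s^4 - 6s^3 + 11s^2 - s - 3


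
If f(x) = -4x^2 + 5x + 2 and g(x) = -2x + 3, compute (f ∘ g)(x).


Substitute g(x) into f:
f(g(x)) = -4*(-2x + 3)^2 + 5*(-2x + 3) + 2
(-2x + 3)^2 = 4x^2 - 12x + 9
Expand and combine: -16x^2 + 38x - 19


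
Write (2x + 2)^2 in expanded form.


Expand (2x + 2)^2 by repeated multiplication:
= 4x^2 + 8x + 4


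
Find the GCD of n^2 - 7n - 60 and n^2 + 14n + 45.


Factor each:
  n^2 - 7n - 60 = (n + 5)(n - 12)
  n^2 + 14n + 45 = (n + 5)(n + 9)
Common monic factor: n + 5


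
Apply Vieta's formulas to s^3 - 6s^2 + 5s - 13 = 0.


Monic cubic s^3+bs^2+cs+d=0: sum=-b, pairwise sum=c, product=-d.
b=-6, c=5, d=-13
r1+r2+r3 = 6
r1r2+r1r3+r2r3 = 5
r1r2r3 = 13


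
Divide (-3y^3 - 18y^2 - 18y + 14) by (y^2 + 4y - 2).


(-3y^3 - 18y^2 - 18y + 14) / (y^2 + 4y - 2)
Step 1: -3y * (y^2 + 4y - 2) = -3y^3 - 12y^2 + 6y; subtract.
Step 2: -6 * (y^2 + 4y - 2) = -6y^2 - 24y + 12; subtract.
Quotient: -3y - 6, Remainder: 2


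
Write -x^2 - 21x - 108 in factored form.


Roots satisfy r1 + r2 = -b/a = -21 and r1*r2 = c/a = 108.
So r1 = -12, r2 = -9.
-x^2 - 21x - 108 = -(x - r1)(x - r2) = -(x + 12)(x + 9)


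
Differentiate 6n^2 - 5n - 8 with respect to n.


Apply the power rule term by term:
  d/dn(6n^2) = 12n
  d/dn(-5n) = -5
  d/dn(-8) = 0
p'(n) = 12n - 5


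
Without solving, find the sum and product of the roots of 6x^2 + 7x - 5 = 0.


For ax^2+bx+c=0: sum = -b/a, product = c/a.
a=6, b=7, c=-5
Sum = -(7)/6 = -7/6
Product = (-5)/6 = -5/6


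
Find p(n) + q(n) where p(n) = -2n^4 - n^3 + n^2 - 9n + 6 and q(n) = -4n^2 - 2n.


Align terms by degree and add:
  -2n^4 - n^3 + n^2 - 9n + 6
  -4n^2 - 2n
= -2n^4 - n^3 - 3n^2 - 11n + 6


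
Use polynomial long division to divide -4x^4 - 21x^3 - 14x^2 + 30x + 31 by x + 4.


(-4x^4 - 21x^3 - 14x^2 + 30x + 31) / (x + 4)
Step 1: -4x^3 * (x + 4) = -4x^4 - 16x^3; subtract.
Step 2: -5x^2 * (x + 4) = -5x^3 - 20x^2; subtract.
Step 3: 6x * (x + 4) = 6x^2 + 24x; subtract.
Step 4: 6 * (x + 4) = 6x + 24; subtract.
Quotient: -4x^3 - 5x^2 + 6x + 6, Remainder: 7


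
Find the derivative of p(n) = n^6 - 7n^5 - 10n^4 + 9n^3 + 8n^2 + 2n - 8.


Apply the power rule term by term:
  d/dn(n^6) = 6n^5
  d/dn(-7n^5) = -35n^4
  d/dn(-10n^4) = -40n^3
  d/dn(9n^3) = 27n^2
  d/dn(8n^2) = 16n
  d/dn(2n) = 2
  d/dn(-8) = 0
p'(n) = 6n^5 - 35n^4 - 40n^3 + 27n^2 + 16n + 2


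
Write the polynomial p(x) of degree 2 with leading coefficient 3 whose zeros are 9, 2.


p(x) = 3(x - 9)(x - 2)
Expand: 3x^2 - 33x + 54


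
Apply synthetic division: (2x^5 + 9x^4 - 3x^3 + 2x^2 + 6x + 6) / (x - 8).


Synthetic division with c = 8. Coefficients: 2, 9, -3, 2, 6, 6
Bring down 2.
  2 * 8 = 16; 16 + 9 = 25
  25 * 8 = 200; 200 - 3 = 197
  197 * 8 = 1576; 1576 + 2 = 1578
  1578 * 8 = 12624; 12624 + 6 = 12630
  12630 * 8 = 101040; 101040 + 6 = 101046
Quotient: 2x^4 + 25x^3 + 197x^2 + 1578x + 12630, Remainder: 101046


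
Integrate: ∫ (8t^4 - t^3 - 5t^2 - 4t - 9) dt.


Reverse power rule on each term:
  ∫ 8t^4 dt = (8/5)t^5
  ∫ -t^3 dt = -(1/4)t^4
  ∫ -5t^2 dt = -(5/3)t^3
  ∫ -4t dt = -2t^2
  ∫ -9 dt = -9t
F(t) = (8/5)t^5 - (1/4)t^4 - (5/3)t^3 - 2t^2 - 9t + C


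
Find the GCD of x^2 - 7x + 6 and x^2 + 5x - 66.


Factor each:
  x^2 - 7x + 6 = (x - 6)(x - 1)
  x^2 + 5x - 66 = (x - 6)(x + 11)
Common monic factor: x - 6


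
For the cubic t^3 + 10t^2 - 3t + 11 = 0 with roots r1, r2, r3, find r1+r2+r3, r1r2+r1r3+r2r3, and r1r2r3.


Monic cubic t^3+bt^2+ct+d=0: sum=-b, pairwise sum=c, product=-d.
b=10, c=-3, d=11
r1+r2+r3 = -10
r1r2+r1r3+r2r3 = -3
r1r2r3 = -11


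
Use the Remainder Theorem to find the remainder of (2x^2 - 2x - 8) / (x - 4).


By the Remainder Theorem, the remainder equals p(4):
  2*(4)^2 = 32
  -2*(4)^1 = -8
  constant: -8
Sum: 32 - 8 - 8 = 16


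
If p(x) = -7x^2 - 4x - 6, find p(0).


Using direct substitution:
  -7 * (0)^2 = 0
  -4 * (0)^1 = 0
  constant: -6
Sum = 0 + 0 - 6 = -6


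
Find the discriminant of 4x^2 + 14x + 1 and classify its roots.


D = b^2 - 4ac = (14)^2 - 4(4)(1) = 196 - 16 = 180
Since D > 0: two distinct irrational roots


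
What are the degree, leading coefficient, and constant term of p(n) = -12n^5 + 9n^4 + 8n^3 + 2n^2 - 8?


Highest power of n is 5, with coefficient -12. Constant term is -8.
Degree = 5, leading coefficient = -12, constant term = -8


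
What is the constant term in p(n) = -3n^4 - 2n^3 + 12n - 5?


Read off the constant term: -5


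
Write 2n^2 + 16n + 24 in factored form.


Roots satisfy r1 + r2 = -b/a = -8 and r1*r2 = c/a = 12.
So r1 = -6, r2 = -2.
2n^2 + 16n + 24 = 2(n - r1)(n - r2) = 2(n + 6)(n + 2)


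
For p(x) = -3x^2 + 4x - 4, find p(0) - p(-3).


p(0) = -4
p(-3) = -43
p(0) - p(-3) = -4 + 43 = 39


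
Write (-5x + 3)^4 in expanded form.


Expand (-5x + 3)^4 by repeated multiplication:
  (-5x + 3)^2 = 25x^2 - 30x + 9
  (-5x + 3)^3 = -125x^3 + 225x^2 - 135x + 27
= 625x^4 - 1500x^3 + 1350x^2 - 540x + 81


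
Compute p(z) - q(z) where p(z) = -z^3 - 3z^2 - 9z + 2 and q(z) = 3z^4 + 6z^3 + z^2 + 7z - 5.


Distribute the minus sign:
  (-z^3 - 3z^2 - 9z + 2)
- (3z^4 + 6z^3 + z^2 + 7z - 5)
Negate second polynomial: -3z^4 - 6z^3 - z^2 - 7z + 5
Add: -3z^4 - 7z^3 - 4z^2 - 16z + 7


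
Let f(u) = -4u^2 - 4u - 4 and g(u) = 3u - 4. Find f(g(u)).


Substitute g(u) into f:
f(g(u)) = -4*(3u - 4)^2 + (-4)*(3u - 4) + (-4)
(3u - 4)^2 = 9u^2 - 24u + 16
Expand and combine: -36u^2 + 84u - 52


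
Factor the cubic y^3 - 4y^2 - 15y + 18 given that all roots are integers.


Try integer roots (divisors of 18). y=6: p(6)=0.
Divide out (y - 6): quotient is y^2 + 2y - 3.
Factor the quadratic: (y + 3)(y - 1)
Result: (y - 6)(y + 3)(y - 1)


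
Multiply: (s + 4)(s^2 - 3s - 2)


Distribute each term of the first polynomial:
  (s)(s^2 - 3s - 2) = s^3 - 3s^2 - 2s
  (4)(s^2 - 3s - 2) = 4s^2 - 12s - 8
Sum: s^3 + s^2 - 14s - 8


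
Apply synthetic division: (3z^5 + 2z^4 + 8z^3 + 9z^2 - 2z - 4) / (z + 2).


Synthetic division with c = -2. Coefficients: 3, 2, 8, 9, -2, -4
Bring down 3.
  3 * -2 = -6; -6 + 2 = -4
  -4 * -2 = 8; 8 + 8 = 16
  16 * -2 = -32; -32 + 9 = -23
  -23 * -2 = 46; 46 - 2 = 44
  44 * -2 = -88; -88 - 4 = -92
Quotient: 3z^4 - 4z^3 + 16z^2 - 23z + 44, Remainder: -92


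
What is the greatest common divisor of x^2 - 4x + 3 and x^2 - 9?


Factor each:
  x^2 - 4x + 3 = (x - 3)(x - 1)
  x^2 - 9 = (x - 3)(x + 3)
Common monic factor: x - 3


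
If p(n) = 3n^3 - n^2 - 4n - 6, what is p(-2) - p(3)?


p(-2) = -26
p(3) = 54
p(-2) - p(3) = -26 - 54 = -80


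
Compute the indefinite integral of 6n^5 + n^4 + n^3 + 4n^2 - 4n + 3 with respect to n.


Reverse power rule on each term:
  ∫ 6n^5 dn = n^6
  ∫ n^4 dn = (1/5)n^5
  ∫ n^3 dn = (1/4)n^4
  ∫ 4n^2 dn = (4/3)n^3
  ∫ -4n dn = -2n^2
  ∫ 3 dn = 3n
F(n) = n^6 + (1/5)n^5 + (1/4)n^4 + (4/3)n^3 - 2n^2 + 3n + C


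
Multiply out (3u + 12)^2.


Expand (3u + 12)^2 by repeated multiplication:
= 9u^2 + 72u + 144


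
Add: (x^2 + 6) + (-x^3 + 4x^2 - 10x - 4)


Align terms by degree and add:
  x^2 + 6
  -x^3 + 4x^2 - 10x - 4
= -x^3 + 5x^2 - 10x + 2


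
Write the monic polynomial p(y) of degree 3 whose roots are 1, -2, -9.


p(y) = (y - 1)(y + 2)(y + 9)
Expand: y^3 + 10y^2 + 7y - 18


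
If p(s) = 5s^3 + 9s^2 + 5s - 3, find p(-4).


Using direct substitution:
  5 * (-4)^3 = -320
  9 * (-4)^2 = 144
  5 * (-4)^1 = -20
  constant: -3
Sum = -320 + 144 - 20 - 3 = -199


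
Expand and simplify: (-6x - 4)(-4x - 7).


Distribute each term of the first polynomial:
  (-6x)(-4x - 7) = 24x^2 + 42x
  (-4)(-4x - 7) = 16x + 28
Sum: 24x^2 + 58x + 28


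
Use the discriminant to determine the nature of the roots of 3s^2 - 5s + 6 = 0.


D = b^2 - 4ac = (-5)^2 - 4(3)(6) = 25 - 72 = -47
Since D < 0: two complex conjugate roots (no real roots)


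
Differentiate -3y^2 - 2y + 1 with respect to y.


Apply the power rule term by term:
  d/dy(-3y^2) = -6y
  d/dy(-2y) = -2
  d/dy(1) = 0
p'(y) = -6y - 2


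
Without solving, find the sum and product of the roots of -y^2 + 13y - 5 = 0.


For ay^2+by+c=0: sum = -b/a, product = c/a.
a=-1, b=13, c=-5
Sum = -(13)/-1 = 13
Product = (-5)/-1 = 5


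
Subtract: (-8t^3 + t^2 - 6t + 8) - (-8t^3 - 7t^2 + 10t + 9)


Distribute the minus sign:
  (-8t^3 + t^2 - 6t + 8)
- (-8t^3 - 7t^2 + 10t + 9)
Negate second polynomial: 8t^3 + 7t^2 - 10t - 9
Add: 8t^2 - 16t - 1


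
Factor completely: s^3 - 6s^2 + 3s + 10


Try integer roots (divisors of 10). s=2: p(2)=0.
Divide out (s - 2): quotient is s^2 - 4s - 5.
Factor the quadratic: (s + 1)(s - 5)
Result: (s - 2)(s + 1)(s - 5)


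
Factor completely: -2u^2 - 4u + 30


Roots satisfy r1 + r2 = -b/a = -2 and r1*r2 = c/a = -15.
So r1 = -5, r2 = 3.
-2u^2 - 4u + 30 = -2(u - r1)(u - r2) = -2(u + 5)(u - 3)


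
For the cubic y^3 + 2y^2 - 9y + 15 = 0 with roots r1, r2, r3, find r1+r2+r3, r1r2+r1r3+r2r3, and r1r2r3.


Monic cubic y^3+by^2+cy+d=0: sum=-b, pairwise sum=c, product=-d.
b=2, c=-9, d=15
r1+r2+r3 = -2
r1r2+r1r3+r2r3 = -9
r1r2r3 = -15


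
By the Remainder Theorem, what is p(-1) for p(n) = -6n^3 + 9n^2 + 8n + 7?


By the Remainder Theorem, the remainder equals p(-1):
  -6*(-1)^3 = 6
  9*(-1)^2 = 9
  8*(-1)^1 = -8
  constant: 7
Sum: 6 + 9 - 8 + 7 = 14


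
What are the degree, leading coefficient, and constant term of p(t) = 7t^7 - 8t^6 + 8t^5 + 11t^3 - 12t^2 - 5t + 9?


Highest power of t is 7, with coefficient 7. Constant term is 9.
Degree = 7, leading coefficient = 7, constant term = 9


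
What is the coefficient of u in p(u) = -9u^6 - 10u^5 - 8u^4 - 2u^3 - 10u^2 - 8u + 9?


Read off the coefficient of u: -8


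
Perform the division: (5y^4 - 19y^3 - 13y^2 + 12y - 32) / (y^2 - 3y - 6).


(5y^4 - 19y^3 - 13y^2 + 12y - 32) / (y^2 - 3y - 6)
Step 1: 5y^2 * (y^2 - 3y - 6) = 5y^4 - 15y^3 - 30y^2; subtract.
Step 2: -4y * (y^2 - 3y - 6) = -4y^3 + 12y^2 + 24y; subtract.
Step 3: 5 * (y^2 - 3y - 6) = 5y^2 - 15y - 30; subtract.
Quotient: 5y^2 - 4y + 5, Remainder: 3y - 2


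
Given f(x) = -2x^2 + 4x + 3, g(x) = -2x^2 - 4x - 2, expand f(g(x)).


Substitute g(x) into f:
f(g(x)) = -2*(-2x^2 - 4x - 2)^2 + 4*(-2x^2 - 4x - 2) + 3
(-2x^2 - 4x - 2)^2 = 4x^4 + 16x^3 + 24x^2 + 16x + 4
Expand and combine: -8x^4 - 32x^3 - 56x^2 - 48x - 13


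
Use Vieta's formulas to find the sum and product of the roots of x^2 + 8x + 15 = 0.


For ax^2+bx+c=0: sum = -b/a, product = c/a.
a=1, b=8, c=15
Sum = -(8)/1 = -8
Product = (15)/1 = 15


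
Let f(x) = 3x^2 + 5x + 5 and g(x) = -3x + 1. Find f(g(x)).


Substitute g(x) into f:
f(g(x)) = 3*(-3x + 1)^2 + 5*(-3x + 1) + 5
(-3x + 1)^2 = 9x^2 - 6x + 1
Expand and combine: 27x^2 - 33x + 13


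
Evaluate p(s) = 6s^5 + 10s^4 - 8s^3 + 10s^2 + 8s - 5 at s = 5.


Using direct substitution:
  6 * (5)^5 = 18750
  10 * (5)^4 = 6250
  -8 * (5)^3 = -1000
  10 * (5)^2 = 250
  8 * (5)^1 = 40
  constant: -5
Sum = 18750 + 6250 - 1000 + 250 + 40 - 5 = 24285


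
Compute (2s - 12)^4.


Expand (2s - 12)^4 by repeated multiplication:
  (2s - 12)^2 = 4s^2 - 48s + 144
  (2s - 12)^3 = 8s^3 - 144s^2 + 864s - 1728
= 16s^4 - 384s^3 + 3456s^2 - 13824s + 20736


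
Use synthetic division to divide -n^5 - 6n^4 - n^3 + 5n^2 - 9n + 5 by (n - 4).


Synthetic division with c = 4. Coefficients: -1, -6, -1, 5, -9, 5
Bring down -1.
  -1 * 4 = -4; -4 - 6 = -10
  -10 * 4 = -40; -40 - 1 = -41
  -41 * 4 = -164; -164 + 5 = -159
  -159 * 4 = -636; -636 - 9 = -645
  -645 * 4 = -2580; -2580 + 5 = -2575
Quotient: -n^4 - 10n^3 - 41n^2 - 159n - 645, Remainder: -2575


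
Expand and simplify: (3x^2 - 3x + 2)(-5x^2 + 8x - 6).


Distribute each term of the first polynomial:
  (3x^2)(-5x^2 + 8x - 6) = -15x^4 + 24x^3 - 18x^2
  (-3x)(-5x^2 + 8x - 6) = 15x^3 - 24x^2 + 18x
  (2)(-5x^2 + 8x - 6) = -10x^2 + 16x - 12
Sum: -15x^4 + 39x^3 - 52x^2 + 34x - 12


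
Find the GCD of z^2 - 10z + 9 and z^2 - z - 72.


Factor each:
  z^2 - 10z + 9 = (z - 9)(z - 1)
  z^2 - z - 72 = (z - 9)(z + 8)
Common monic factor: z - 9


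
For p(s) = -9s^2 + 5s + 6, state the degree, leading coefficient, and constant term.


Highest power of s is 2, with coefficient -9. Constant term is 6.
Degree = 2, leading coefficient = -9, constant term = 6


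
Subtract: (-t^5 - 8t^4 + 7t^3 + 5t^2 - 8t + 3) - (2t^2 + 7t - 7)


Distribute the minus sign:
  (-t^5 - 8t^4 + 7t^3 + 5t^2 - 8t + 3)
- (2t^2 + 7t - 7)
Negate second polynomial: -2t^2 - 7t + 7
Add: -t^5 - 8t^4 + 7t^3 + 3t^2 - 15t + 10


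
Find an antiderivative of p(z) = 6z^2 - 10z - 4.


Reverse power rule on each term:
  ∫ 6z^2 dz = 2z^3
  ∫ -10z dz = -5z^2
  ∫ -4 dz = -4z
F(z) = 2z^3 - 5z^2 - 4z + C


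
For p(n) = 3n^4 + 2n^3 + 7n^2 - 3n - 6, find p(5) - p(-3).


p(5) = 2279
p(-3) = 255
p(5) - p(-3) = 2279 - 255 = 2024


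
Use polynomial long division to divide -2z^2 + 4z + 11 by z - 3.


(-2z^2 + 4z + 11) / (z - 3)
Step 1: -2z * (z - 3) = -2z^2 + 6z; subtract.
Step 2: -2 * (z - 3) = -2z + 6; subtract.
Quotient: -2z - 2, Remainder: 5


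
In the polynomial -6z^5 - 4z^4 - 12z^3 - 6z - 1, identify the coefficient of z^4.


Read off the coefficient of z^4: -4


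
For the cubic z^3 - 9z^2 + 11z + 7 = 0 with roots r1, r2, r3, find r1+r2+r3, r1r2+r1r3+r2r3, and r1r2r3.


Monic cubic z^3+bz^2+cz+d=0: sum=-b, pairwise sum=c, product=-d.
b=-9, c=11, d=7
r1+r2+r3 = 9
r1r2+r1r3+r2r3 = 11
r1r2r3 = -7


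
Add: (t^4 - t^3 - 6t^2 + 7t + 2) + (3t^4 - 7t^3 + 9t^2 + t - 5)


Align terms by degree and add:
  t^4 - t^3 - 6t^2 + 7t + 2
+ 3t^4 - 7t^3 + 9t^2 + t - 5
= 4t^4 - 8t^3 + 3t^2 + 8t - 3


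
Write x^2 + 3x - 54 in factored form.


Roots satisfy r1 + r2 = -b/a = -3 and r1*r2 = c/a = -54.
So r1 = 6, r2 = -9.
x^2 + 3x - 54 = (x - r1)(x - r2) = (x - 6)(x + 9)


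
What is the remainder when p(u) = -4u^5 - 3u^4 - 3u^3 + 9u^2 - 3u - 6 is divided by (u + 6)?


By the Remainder Theorem, the remainder equals p(-6):
  -4*(-6)^5 = 31104
  -3*(-6)^4 = -3888
  -3*(-6)^3 = 648
  9*(-6)^2 = 324
  -3*(-6)^1 = 18
  constant: -6
Sum: 31104 - 3888 + 648 + 324 + 18 - 6 = 28200


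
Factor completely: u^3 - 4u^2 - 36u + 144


Try integer roots (divisors of 144). u=4: p(4)=0.
Divide out (u - 4): quotient is u^2 - 36.
Factor the quadratic: (u - 6)(u + 6)
Result: (u - 4)(u - 6)(u + 6)


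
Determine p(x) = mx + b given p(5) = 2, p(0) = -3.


p(x) = mx + b. Using p(5)=2, p(0)=-3:
m = (2 + 3)/(5) = 5/5 = 1
b = 2 - m*(5) = 2 - 5 = -3
p(x) = x - 3


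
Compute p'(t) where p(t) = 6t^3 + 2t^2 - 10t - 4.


Apply the power rule term by term:
  d/dt(6t^3) = 18t^2
  d/dt(2t^2) = 4t
  d/dt(-10t) = -10
  d/dt(-4) = 0
p'(t) = 18t^2 + 4t - 10


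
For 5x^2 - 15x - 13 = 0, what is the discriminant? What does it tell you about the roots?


D = b^2 - 4ac = (-15)^2 - 4(5)(-13) = 225 + 260 = 485
Since D > 0: two distinct irrational roots


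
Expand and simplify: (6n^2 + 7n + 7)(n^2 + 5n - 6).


Distribute each term of the first polynomial:
  (6n^2)(n^2 + 5n - 6) = 6n^4 + 30n^3 - 36n^2
  (7n)(n^2 + 5n - 6) = 7n^3 + 35n^2 - 42n
  (7)(n^2 + 5n - 6) = 7n^2 + 35n - 42
Sum: 6n^4 + 37n^3 + 6n^2 - 7n - 42


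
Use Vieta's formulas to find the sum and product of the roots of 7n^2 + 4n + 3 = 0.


For an^2+bn+c=0: sum = -b/a, product = c/a.
a=7, b=4, c=3
Sum = -(4)/7 = -4/7
Product = (3)/7 = 3/7


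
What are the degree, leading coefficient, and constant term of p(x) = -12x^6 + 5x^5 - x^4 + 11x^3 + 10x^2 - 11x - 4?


Highest power of x is 6, with coefficient -12. Constant term is -4.
Degree = 6, leading coefficient = -12, constant term = -4


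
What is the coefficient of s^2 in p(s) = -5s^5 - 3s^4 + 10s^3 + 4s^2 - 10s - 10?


Read off the coefficient of s^2: 4


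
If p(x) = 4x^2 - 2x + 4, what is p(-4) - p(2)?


p(-4) = 76
p(2) = 16
p(-4) - p(2) = 76 - 16 = 60


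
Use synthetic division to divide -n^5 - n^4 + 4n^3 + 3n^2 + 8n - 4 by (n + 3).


Synthetic division with c = -3. Coefficients: -1, -1, 4, 3, 8, -4
Bring down -1.
  -1 * -3 = 3; 3 - 1 = 2
  2 * -3 = -6; -6 + 4 = -2
  -2 * -3 = 6; 6 + 3 = 9
  9 * -3 = -27; -27 + 8 = -19
  -19 * -3 = 57; 57 - 4 = 53
Quotient: -n^4 + 2n^3 - 2n^2 + 9n - 19, Remainder: 53


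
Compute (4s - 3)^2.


Expand (4s - 3)^2 by repeated multiplication:
= 16s^2 - 24s + 9


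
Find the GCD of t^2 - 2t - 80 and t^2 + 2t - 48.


Factor each:
  t^2 - 2t - 80 = (t + 8)(t - 10)
  t^2 + 2t - 48 = (t + 8)(t - 6)
Common monic factor: t + 8


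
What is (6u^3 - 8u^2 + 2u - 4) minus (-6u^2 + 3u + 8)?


Distribute the minus sign:
  (6u^3 - 8u^2 + 2u - 4)
- (-6u^2 + 3u + 8)
Negate second polynomial: 6u^2 - 3u - 8
Add: 6u^3 - 2u^2 - u - 12


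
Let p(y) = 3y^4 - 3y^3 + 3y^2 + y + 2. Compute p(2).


Using direct substitution:
  3 * (2)^4 = 48
  -3 * (2)^3 = -24
  3 * (2)^2 = 12
  1 * (2)^1 = 2
  constant: 2
Sum = 48 - 24 + 12 + 2 + 2 = 40


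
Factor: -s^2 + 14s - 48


Roots satisfy r1 + r2 = -b/a = 14 and r1*r2 = c/a = 48.
So r1 = 6, r2 = 8.
-s^2 + 14s - 48 = -(s - r1)(s - r2) = -(s - 6)(s - 8)


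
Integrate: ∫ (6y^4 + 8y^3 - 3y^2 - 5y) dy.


Reverse power rule on each term:
  ∫ 6y^4 dy = (6/5)y^5
  ∫ 8y^3 dy = 2y^4
  ∫ -3y^2 dy = -y^3
  ∫ -5y dy = -(5/2)y^2
F(y) = (6/5)y^5 + 2y^4 - y^3 - (5/2)y^2 + C


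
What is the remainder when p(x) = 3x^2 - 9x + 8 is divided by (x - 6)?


By the Remainder Theorem, the remainder equals p(6):
  3*(6)^2 = 108
  -9*(6)^1 = -54
  constant: 8
Sum: 108 - 54 + 8 = 62


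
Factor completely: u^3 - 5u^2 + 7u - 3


Try integer roots (divisors of -3). u=1: p(1)=0.
Divide out (u - 1): quotient is u^2 - 4u + 3.
Factor the quadratic: (u - 1)(u - 3)
Result: (u - 1)(u - 1)(u - 3)


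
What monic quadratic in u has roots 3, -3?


p(u) = (u - 3)(u + 3)
Expand: u^2 - 9


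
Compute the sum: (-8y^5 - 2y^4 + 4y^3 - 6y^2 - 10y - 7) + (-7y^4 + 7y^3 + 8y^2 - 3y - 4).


Align terms by degree and add:
  -8y^5 - 2y^4 + 4y^3 - 6y^2 - 10y - 7
  -7y^4 + 7y^3 + 8y^2 - 3y - 4
= -8y^5 - 9y^4 + 11y^3 + 2y^2 - 13y - 11


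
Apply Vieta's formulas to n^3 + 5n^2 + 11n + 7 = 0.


Monic cubic n^3+bn^2+cn+d=0: sum=-b, pairwise sum=c, product=-d.
b=5, c=11, d=7
r1+r2+r3 = -5
r1r2+r1r3+r2r3 = 11
r1r2r3 = -7


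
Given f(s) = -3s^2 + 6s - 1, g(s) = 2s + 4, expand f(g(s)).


Substitute g(s) into f:
f(g(s)) = -3*(2s + 4)^2 + 6*(2s + 4) + (-1)
(2s + 4)^2 = 4s^2 + 16s + 16
Expand and combine: -12s^2 - 36s - 25


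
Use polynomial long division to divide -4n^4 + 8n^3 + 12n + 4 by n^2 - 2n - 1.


(-4n^4 + 8n^3 + 12n + 4) / (n^2 - 2n - 1)
Step 1: -4n^2 * (n^2 - 2n - 1) = -4n^4 + 8n^3 + 4n^2; subtract.
Step 2: 0 * (n^2 - 2n - 1) = 0; subtract.
Step 3: -4 * (n^2 - 2n - 1) = -4n^2 + 8n + 4; subtract.
Quotient: -4n^2 - 4, Remainder: 4n


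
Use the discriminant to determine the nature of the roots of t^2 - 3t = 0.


D = b^2 - 4ac = (-3)^2 - 4(1)(0) = 9 = 9
Since D > 0: two distinct rational roots


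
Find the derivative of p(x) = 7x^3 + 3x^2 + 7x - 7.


Apply the power rule term by term:
  d/dx(7x^3) = 21x^2
  d/dx(3x^2) = 6x
  d/dx(7x) = 7
  d/dx(-7) = 0
p'(x) = 21x^2 + 6x + 7


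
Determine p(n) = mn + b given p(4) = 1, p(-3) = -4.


p(n) = mn + b. Using p(4)=1, p(-3)=-4:
m = (1 + 4)/(4 + 3) = 5/7 = 5/7
b = 1 - m*(4) = 1 - 20/7 = -13/7
p(n) = (5/7)n - (13/7)


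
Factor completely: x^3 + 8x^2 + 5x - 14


Try integer roots (divisors of -14). x=1: p(1)=0.
Divide out (x - 1): quotient is x^2 + 9x + 14.
Factor the quadratic: (x + 2)(x + 7)
Result: (x - 1)(x + 2)(x + 7)


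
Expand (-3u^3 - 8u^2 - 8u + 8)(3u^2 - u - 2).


Distribute each term of the first polynomial:
  (-3u^3)(3u^2 - u - 2) = -9u^5 + 3u^4 + 6u^3
  (-8u^2)(3u^2 - u - 2) = -24u^4 + 8u^3 + 16u^2
  (-8u)(3u^2 - u - 2) = -24u^3 + 8u^2 + 16u
  (8)(3u^2 - u - 2) = 24u^2 - 8u - 16
Sum: -9u^5 - 21u^4 - 10u^3 + 48u^2 + 8u - 16


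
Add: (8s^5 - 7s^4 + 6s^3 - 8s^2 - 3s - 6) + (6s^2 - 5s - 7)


Align terms by degree and add:
  8s^5 - 7s^4 + 6s^3 - 8s^2 - 3s - 6
+ 6s^2 - 5s - 7
= 8s^5 - 7s^4 + 6s^3 - 2s^2 - 8s - 13


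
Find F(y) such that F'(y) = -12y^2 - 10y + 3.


Reverse power rule on each term:
  ∫ -12y^2 dy = -4y^3
  ∫ -10y dy = -5y^2
  ∫ 3 dy = 3y
F(y) = -4y^3 - 5y^2 + 3y + C


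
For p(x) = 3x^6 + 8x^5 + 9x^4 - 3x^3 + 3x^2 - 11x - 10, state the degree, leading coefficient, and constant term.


Highest power of x is 6, with coefficient 3. Constant term is -10.
Degree = 6, leading coefficient = 3, constant term = -10


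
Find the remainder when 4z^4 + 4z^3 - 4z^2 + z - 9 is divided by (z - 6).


By the Remainder Theorem, the remainder equals p(6):
  4*(6)^4 = 5184
  4*(6)^3 = 864
  -4*(6)^2 = -144
  1*(6)^1 = 6
  constant: -9
Sum: 5184 + 864 - 144 + 6 - 9 = 5901


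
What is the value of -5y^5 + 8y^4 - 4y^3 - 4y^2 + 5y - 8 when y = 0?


Using direct substitution:
  -5 * (0)^5 = 0
  8 * (0)^4 = 0
  -4 * (0)^3 = 0
  -4 * (0)^2 = 0
  5 * (0)^1 = 0
  constant: -8
Sum = 0 + 0 + 0 + 0 + 0 - 8 = -8


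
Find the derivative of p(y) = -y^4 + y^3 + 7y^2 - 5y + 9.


Apply the power rule term by term:
  d/dy(-y^4) = -4y^3
  d/dy(y^3) = 3y^2
  d/dy(7y^2) = 14y
  d/dy(-5y) = -5
  d/dy(9) = 0
p'(y) = -4y^3 + 3y^2 + 14y - 5


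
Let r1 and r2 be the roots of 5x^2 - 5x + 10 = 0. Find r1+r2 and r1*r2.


For ax^2+bx+c=0: sum = -b/a, product = c/a.
a=5, b=-5, c=10
Sum = -(-5)/5 = 1
Product = (10)/5 = 2


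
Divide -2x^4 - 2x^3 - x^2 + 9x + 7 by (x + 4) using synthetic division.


Synthetic division with c = -4. Coefficients: -2, -2, -1, 9, 7
Bring down -2.
  -2 * -4 = 8; 8 - 2 = 6
  6 * -4 = -24; -24 - 1 = -25
  -25 * -4 = 100; 100 + 9 = 109
  109 * -4 = -436; -436 + 7 = -429
Quotient: -2x^3 + 6x^2 - 25x + 109, Remainder: -429


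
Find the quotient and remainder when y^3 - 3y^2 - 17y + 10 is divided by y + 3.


(y^3 - 3y^2 - 17y + 10) / (y + 3)
Step 1: y^2 * (y + 3) = y^3 + 3y^2; subtract.
Step 2: -6y * (y + 3) = -6y^2 - 18y; subtract.
Step 3: 1 * (y + 3) = y + 3; subtract.
Quotient: y^2 - 6y + 1, Remainder: 7


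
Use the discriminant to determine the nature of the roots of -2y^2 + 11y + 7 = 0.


D = b^2 - 4ac = (11)^2 - 4(-2)(7) = 121 + 56 = 177
Since D > 0: two distinct irrational roots


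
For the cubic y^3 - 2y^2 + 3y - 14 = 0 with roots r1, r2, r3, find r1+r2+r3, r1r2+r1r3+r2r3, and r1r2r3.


Monic cubic y^3+by^2+cy+d=0: sum=-b, pairwise sum=c, product=-d.
b=-2, c=3, d=-14
r1+r2+r3 = 2
r1r2+r1r3+r2r3 = 3
r1r2r3 = 14


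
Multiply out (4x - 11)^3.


Expand (4x - 11)^3 by repeated multiplication:
  (4x - 11)^2 = 16x^2 - 88x + 121
= 64x^3 - 528x^2 + 1452x - 1331


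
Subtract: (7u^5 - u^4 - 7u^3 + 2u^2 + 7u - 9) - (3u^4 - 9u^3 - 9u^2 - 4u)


Distribute the minus sign:
  (7u^5 - u^4 - 7u^3 + 2u^2 + 7u - 9)
- (3u^4 - 9u^3 - 9u^2 - 4u)
Negate second polynomial: -3u^4 + 9u^3 + 9u^2 + 4u
Add: 7u^5 - 4u^4 + 2u^3 + 11u^2 + 11u - 9
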